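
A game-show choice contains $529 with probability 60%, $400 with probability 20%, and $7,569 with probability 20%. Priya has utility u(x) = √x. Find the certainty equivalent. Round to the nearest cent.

$1,239.04

E[u] = 0.6·√529 + 0.2·√400 + 0.2·√7569 = 0.6·23 + 0.2·20 + 0.2·87 = 35.2
CE = (35.2)² = 1239.04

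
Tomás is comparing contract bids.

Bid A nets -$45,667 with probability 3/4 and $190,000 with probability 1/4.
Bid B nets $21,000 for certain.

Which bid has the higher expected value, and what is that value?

Bid B ($21,000)

Bid A = 3/4 × (-45667) + 1/4 × 190000 = -34250.25 + 47500 = 13249.75
Bid B: 21000 (certain)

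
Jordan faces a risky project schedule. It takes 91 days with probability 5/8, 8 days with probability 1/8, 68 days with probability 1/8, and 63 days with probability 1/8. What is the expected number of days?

EV = 5/8 × 91 + 1/8 × 8 + 1/8 × 68 + 1/8 × 63 = 56.875 + 1 + 8.5 + 7.875 = 74.25

74.25 days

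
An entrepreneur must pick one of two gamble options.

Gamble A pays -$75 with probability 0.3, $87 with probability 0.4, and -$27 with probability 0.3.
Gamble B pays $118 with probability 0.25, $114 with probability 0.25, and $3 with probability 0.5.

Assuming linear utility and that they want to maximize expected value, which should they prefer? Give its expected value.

Gamble B ($59.50)

Gamble A = 0.3 × (-75) + 0.4 × 87 + 0.3 × (-27) = -22.5 + 34.8 − 8.1 = 4.2
Gamble B = 0.25 × 118 + 0.25 × 114 + 0.5 × 3 = 29.5 + 28.5 + 1.5 = 59.5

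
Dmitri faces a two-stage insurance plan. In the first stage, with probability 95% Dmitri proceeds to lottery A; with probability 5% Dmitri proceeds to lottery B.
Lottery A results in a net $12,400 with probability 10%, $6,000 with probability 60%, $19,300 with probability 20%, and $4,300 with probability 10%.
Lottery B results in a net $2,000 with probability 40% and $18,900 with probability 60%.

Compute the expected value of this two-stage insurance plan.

EV(A) = 0.1 × 12400 + 0.6 × 6000 + 0.2 × 19300 + 0.1 × 4300 = 1240 + 3600 + 3860 + 430 = 9130
EV(B) = 0.4 × 2000 + 0.6 × 18900 = 800 + 11340 = 12140
Overall = 0.95 × 9130 + 0.05 × 12140 = 8673.5 + 607 = 9280.5

$9,280.50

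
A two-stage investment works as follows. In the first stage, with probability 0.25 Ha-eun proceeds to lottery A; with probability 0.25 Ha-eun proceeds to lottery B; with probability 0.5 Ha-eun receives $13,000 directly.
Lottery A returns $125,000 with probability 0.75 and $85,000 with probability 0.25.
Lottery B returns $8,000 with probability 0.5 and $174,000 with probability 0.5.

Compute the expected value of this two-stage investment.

EV(A) = 0.75 × 125000 + 0.25 × 85000 = 93750 + 21250 = 115000
EV(B) = 0.5 × 8000 + 0.5 × 174000 = 4000 + 87000 = 91000
Branch C: 13000 (certain)
Overall = 0.25 × 115000 + 0.25 × 91000 + 0.5 × 13000 = 28750 + 22750 + 6500 = 58000

$58,000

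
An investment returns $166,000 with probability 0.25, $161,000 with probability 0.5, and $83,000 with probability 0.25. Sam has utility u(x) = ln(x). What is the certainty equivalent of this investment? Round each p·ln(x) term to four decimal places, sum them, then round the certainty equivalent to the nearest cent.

$137,461.62

E[u] = 0.25·ln(166000) + 0.5·ln(161000) + 0.25·ln(83000) = 3.0049 + 5.9946 + 2.8316 = 11.8311
CE = e^11.8311 ≈ 137461.62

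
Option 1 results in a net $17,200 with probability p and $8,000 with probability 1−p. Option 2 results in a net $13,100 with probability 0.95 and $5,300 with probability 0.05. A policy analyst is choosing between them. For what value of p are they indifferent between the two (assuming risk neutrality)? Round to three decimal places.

EV(Option 2) = 0.95 × 13100 + 0.05 × 5300 = 12445 + 265 = 12710
p·17200 + (1−p)·8000 = 12710
9200p + 8000 = 12710
p = (12710 − 8000) / 9200

p = 0.512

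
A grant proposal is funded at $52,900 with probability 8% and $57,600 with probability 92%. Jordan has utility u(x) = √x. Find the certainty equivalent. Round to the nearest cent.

$57,216.64

E[u] = 0.08·√52900 + 0.92·√57600 = 0.08·230 + 0.92·240 = 239.2
CE = (239.2)² = 57216.64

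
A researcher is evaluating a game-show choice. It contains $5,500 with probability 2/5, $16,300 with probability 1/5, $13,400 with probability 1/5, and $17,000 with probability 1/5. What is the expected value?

EV = 2/5 × 5500 + 1/5 × 16300 + 1/5 × 13400 + 1/5 × 17000 = 2200 + 3260 + 2680 + 3400 = 11540

$11,540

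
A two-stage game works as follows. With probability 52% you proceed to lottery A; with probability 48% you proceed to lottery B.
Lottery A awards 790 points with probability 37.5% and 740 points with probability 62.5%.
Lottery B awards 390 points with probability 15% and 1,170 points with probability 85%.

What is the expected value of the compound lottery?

EV(A) = 0.375 × 790 + 0.625 × 740 = 296.25 + 462.5 = 758.75
EV(B) = 0.15 × 390 + 0.85 × 1170 = 58.5 + 994.5 = 1053
Overall = 0.52 × 758.75 + 0.48 × 1053 = 394.55 + 505.44 = 899.99

899.99 points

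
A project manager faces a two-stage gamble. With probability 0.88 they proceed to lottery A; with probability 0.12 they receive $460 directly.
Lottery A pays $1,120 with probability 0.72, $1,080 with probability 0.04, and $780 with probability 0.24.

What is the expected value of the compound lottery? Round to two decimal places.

$967.58

EV(A) = 0.72 × 1120 + 0.04 × 1080 + 0.24 × 780 = 806.4 + 43.2 + 187.2 = 1036.8
Branch B: 460 (certain)
Overall = 0.88 × 1036.8 + 0.12 × 460 = 912.384 + 55.2 = 967.584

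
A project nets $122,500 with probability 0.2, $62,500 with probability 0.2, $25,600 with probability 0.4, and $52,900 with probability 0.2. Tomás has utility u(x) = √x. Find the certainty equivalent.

E[u] = 0.2·√122500 + 0.2·√62500 + 0.4·√25600 + 0.2·√52900 = 0.2·350 + 0.2·250 + 0.4·160 + 0.2·230 = 230
CE = (230)² = 52900

$52,900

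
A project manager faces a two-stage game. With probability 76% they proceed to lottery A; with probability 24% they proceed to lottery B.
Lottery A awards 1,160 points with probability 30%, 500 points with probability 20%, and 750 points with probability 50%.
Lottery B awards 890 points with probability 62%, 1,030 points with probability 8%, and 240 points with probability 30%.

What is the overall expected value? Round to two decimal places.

EV(A) = 0.3 × 1160 + 0.2 × 500 + 0.5 × 750 = 348 + 100 + 375 = 823
EV(B) = 0.62 × 890 + 0.08 × 1030 + 0.3 × 240 = 551.8 + 82.4 + 72 = 706.2
Overall = 0.76 × 823 + 0.24 × 706.2 = 625.48 + 169.488 = 794.968

794.97 points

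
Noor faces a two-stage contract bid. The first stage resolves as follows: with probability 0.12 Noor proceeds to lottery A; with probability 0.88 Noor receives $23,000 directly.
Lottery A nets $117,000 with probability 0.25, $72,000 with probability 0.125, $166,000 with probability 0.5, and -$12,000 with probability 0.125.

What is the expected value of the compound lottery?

$34,610

EV(A) = 0.25 × 117000 + 0.125 × 72000 + 0.5 × 166000 + 0.125 × (-12000) = 29250 + 9000 + 83000 − 1500 = 119750
Branch B: 23000 (certain)
Overall = 0.12 × 119750 + 0.88 × 23000 = 14370 + 20240 = 34610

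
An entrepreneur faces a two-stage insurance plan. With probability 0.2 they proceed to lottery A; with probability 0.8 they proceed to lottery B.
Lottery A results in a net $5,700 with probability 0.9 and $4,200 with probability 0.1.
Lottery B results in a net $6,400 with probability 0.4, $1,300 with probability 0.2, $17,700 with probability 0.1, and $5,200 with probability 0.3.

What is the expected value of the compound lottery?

$6,030

EV(A) = 0.9 × 5700 + 0.1 × 4200 = 5130 + 420 = 5550
EV(B) = 0.4 × 6400 + 0.2 × 1300 + 0.1 × 17700 + 0.3 × 5200 = 2560 + 260 + 1770 + 1560 = 6150
Overall = 0.2 × 5550 + 0.8 × 6150 = 1110 + 4920 = 6030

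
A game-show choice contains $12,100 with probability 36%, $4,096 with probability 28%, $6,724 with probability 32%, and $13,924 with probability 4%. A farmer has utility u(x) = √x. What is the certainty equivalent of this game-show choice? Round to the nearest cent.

E[u] = 0.36·√12100 + 0.28·√4096 + 0.32·√6724 + 0.04·√13924 = 0.36·110 + 0.28·64 + 0.32·82 + 0.04·118 = 88.48
CE = (88.48)² = 7828.7104

$7,828.71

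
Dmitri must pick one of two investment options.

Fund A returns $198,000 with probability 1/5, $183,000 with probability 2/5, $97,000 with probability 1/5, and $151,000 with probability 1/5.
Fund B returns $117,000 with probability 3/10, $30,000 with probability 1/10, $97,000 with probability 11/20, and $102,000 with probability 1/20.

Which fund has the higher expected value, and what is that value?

Fund A = 1/5 × 198000 + 2/5 × 183000 + 1/5 × 97000 + 1/5 × 151000 = 39600 + 73200 + 19400 + 30200 = 162400
Fund B = 3/10 × 117000 + 1/10 × 30000 + 11/20 × 97000 + 1/20 × 102000 = 35100 + 3000 + 53350 + 5100 = 96550

Fund A ($162,400)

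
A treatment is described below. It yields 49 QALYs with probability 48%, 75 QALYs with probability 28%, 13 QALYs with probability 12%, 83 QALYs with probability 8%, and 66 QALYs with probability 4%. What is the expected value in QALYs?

55.36 QALYs

EV = 0.48 × 49 + 0.28 × 75 + 0.12 × 13 + 0.08 × 83 + 0.04 × 66 = 23.52 + 21 + 1.56 + 6.64 + 2.64 = 55.36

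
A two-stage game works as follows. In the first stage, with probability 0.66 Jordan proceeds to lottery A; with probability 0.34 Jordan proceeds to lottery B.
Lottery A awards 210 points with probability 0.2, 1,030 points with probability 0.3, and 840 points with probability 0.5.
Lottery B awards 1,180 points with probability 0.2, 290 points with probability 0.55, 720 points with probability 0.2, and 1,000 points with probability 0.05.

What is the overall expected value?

709.29 points

EV(A) = 0.2 × 210 + 0.3 × 1030 + 0.5 × 840 = 42 + 309 + 420 = 771
EV(B) = 0.2 × 1180 + 0.55 × 290 + 0.2 × 720 + 0.05 × 1000 = 236 + 159.5 + 144 + 50 = 589.5
Overall = 0.66 × 771 + 0.34 × 589.5 = 508.86 + 200.43 = 709.29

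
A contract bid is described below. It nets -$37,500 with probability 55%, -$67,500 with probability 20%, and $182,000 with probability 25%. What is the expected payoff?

$11,375

EV = 0.55 × (-37500) + 0.2 × (-67500) + 0.25 × 182000 = -20625 − 13500 + 45500 = 11375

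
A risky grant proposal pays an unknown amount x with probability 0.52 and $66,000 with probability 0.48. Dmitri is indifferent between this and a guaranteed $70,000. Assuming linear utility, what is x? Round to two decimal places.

x = $73,692.31

0.52·x + 0.48·66000 = 70000
0.52·x = 70000 − 31680 = 38320
x = 38320 / 0.52 = 73692.3077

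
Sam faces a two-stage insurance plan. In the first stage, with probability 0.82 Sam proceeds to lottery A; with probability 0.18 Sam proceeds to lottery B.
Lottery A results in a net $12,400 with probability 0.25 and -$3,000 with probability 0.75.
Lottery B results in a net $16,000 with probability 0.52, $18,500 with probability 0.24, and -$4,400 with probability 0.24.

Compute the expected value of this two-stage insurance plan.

$2,803.72

EV(A) = 0.25 × 12400 + 0.75 × (-3000) = 3100 − 2250 = 850
EV(B) = 0.52 × 16000 + 0.24 × 18500 + 0.24 × (-4400) = 8320 + 4440 − 1056 = 11704
Overall = 0.82 × 850 + 0.18 × 11704 = 697 + 2106.72 = 2803.72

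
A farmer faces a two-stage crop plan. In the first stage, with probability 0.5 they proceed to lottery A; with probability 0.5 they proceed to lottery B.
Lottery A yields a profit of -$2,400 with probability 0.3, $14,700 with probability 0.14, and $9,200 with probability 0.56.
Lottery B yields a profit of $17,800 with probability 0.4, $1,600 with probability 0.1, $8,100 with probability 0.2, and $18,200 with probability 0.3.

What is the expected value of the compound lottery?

$10,425

EV(A) = 0.3 × (-2400) + 0.14 × 14700 + 0.56 × 9200 = -720 + 2058 + 5152 = 6490
EV(B) = 0.4 × 17800 + 0.1 × 1600 + 0.2 × 8100 + 0.3 × 18200 = 7120 + 160 + 1620 + 5460 = 14360
Overall = 0.5 × 6490 + 0.5 × 14360 = 3245 + 7180 = 10425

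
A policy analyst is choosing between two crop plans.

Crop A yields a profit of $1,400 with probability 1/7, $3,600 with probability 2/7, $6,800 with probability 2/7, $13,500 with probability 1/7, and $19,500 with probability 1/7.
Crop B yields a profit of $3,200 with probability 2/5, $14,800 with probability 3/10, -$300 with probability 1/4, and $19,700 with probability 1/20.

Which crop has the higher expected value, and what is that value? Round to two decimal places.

Crop A ($7,885.71)

Crop A = 1/7 × 1400 + 2/7 × 3600 + 2/7 × 6800 + 1/7 × 13500 + 1/7 × 19500 = 200 + 1028.5714 + 1942.8571 + 1928.5714 + 2785.7143 = 7885.7143
Crop B = 2/5 × 3200 + 3/10 × 14800 + 1/4 × (-300) + 1/20 × 19700 = 1280 + 4440 − 75 + 985 = 6630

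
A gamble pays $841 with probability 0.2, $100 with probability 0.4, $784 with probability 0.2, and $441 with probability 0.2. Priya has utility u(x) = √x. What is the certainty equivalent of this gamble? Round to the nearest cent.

$384.16

E[u] = 0.2·√841 + 0.4·√100 + 0.2·√784 + 0.2·√441 = 0.2·29 + 0.4·10 + 0.2·28 + 0.2·21 = 19.6
CE = (19.6)² = 384.16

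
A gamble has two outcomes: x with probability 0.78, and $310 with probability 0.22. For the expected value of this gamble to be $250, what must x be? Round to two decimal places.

x = $233.08

0.78·x + 0.22·310 = 250
0.78·x = 250 − 68.2 = 181.8
x = 181.8 / 0.78 = 233.0769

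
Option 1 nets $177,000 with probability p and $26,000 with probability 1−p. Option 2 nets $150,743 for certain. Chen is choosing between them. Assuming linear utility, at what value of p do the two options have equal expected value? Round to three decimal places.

p·177000 + (1−p)·26000 = 150743
151000p + 26000 = 150743
p = (150743 − 26000) / 151000

p = 0.826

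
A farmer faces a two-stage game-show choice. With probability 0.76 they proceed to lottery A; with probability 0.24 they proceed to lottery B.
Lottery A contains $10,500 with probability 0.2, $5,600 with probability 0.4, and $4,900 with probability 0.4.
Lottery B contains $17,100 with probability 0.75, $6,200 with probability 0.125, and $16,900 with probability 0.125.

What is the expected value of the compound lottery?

EV(A) = 0.2 × 10500 + 0.4 × 5600 + 0.4 × 4900 = 2100 + 2240 + 1960 = 6300
EV(B) = 0.75 × 17100 + 0.125 × 6200 + 0.125 × 16900 = 12825 + 775 + 2112.5 = 15712.5
Overall = 0.76 × 6300 + 0.24 × 15712.5 = 4788 + 3771 = 8559

$8,559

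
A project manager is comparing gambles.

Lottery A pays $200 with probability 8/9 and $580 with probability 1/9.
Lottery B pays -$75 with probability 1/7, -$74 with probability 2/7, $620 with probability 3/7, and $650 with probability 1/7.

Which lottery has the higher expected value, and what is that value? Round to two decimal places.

Lottery B ($326.71)

Lottery A = 8/9 × 200 + 1/9 × 580 = 177.7778 + 64.4444 = 242.2222
Lottery B = 1/7 × (-75) + 2/7 × (-74) + 3/7 × 620 + 1/7 × 650 = -10.7143 − 21.1429 + 265.7143 + 92.8571 = 326.7143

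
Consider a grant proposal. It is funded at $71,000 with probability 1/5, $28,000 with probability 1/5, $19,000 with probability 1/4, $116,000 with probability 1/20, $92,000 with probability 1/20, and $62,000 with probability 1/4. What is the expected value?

EV = 1/5 × 71000 + 1/5 × 28000 + 1/4 × 19000 + 1/20 × 116000 + 1/20 × 92000 + 1/4 × 62000 = 14200 + 5600 + 4750 + 5800 + 4600 + 15500 = 50450

$50,450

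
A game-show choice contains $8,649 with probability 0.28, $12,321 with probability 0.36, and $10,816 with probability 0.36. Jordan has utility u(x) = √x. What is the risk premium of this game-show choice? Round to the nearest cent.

$51.21

E[u] = 0.28·√8649 + 0.36·√12321 + 0.36·√10816 = 0.28·93 + 0.36·111 + 0.36·104 = 103.44
CE = (103.44)² = 10699.8336
Risk premium = EV − CE = 10751.04 − 10699.8336 = 51.2064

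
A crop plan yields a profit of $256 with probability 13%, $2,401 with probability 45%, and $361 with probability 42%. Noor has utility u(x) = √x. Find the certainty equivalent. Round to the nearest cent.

E[u] = 0.13·√256 + 0.45·√2401 + 0.42·√361 = 0.13·16 + 0.45·49 + 0.42·19 = 32.11
CE = (32.11)² = 1031.0521

$1,031.05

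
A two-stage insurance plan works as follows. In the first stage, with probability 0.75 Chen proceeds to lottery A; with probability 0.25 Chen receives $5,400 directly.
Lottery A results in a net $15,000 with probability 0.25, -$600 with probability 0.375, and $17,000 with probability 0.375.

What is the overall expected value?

$8,775

EV(A) = 0.25 × 15000 + 0.375 × (-600) + 0.375 × 17000 = 3750 − 225 + 6375 = 9900
Branch B: 5400 (certain)
Overall = 0.75 × 9900 + 0.25 × 5400 = 7425 + 1350 = 8775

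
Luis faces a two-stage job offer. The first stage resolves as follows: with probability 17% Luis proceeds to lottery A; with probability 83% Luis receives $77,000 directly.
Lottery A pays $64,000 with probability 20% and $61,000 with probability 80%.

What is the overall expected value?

EV(A) = 0.2 × 64000 + 0.8 × 61000 = 12800 + 48800 = 61600
Branch B: 77000 (certain)
Overall = 0.17 × 61600 + 0.83 × 77000 = 10472 + 63910 = 74382

$74,382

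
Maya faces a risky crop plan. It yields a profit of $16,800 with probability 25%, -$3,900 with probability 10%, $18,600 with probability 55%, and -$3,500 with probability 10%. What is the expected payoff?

$13,690

EV = 0.25 × 16800 + 0.1 × (-3900) + 0.55 × 18600 + 0.1 × (-3500) = 4200 − 390 + 10230 − 350 = 13690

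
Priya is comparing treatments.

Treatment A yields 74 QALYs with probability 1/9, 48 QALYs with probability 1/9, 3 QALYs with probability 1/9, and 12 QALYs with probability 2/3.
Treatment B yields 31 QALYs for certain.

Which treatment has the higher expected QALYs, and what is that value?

Treatment B (31 QALYs)

Treatment A = 1/9 × 74 + 1/9 × 48 + 1/9 × 3 + 2/3 × 12 = 8.2222 + 5.3333 + 0.3333 + 8 = 21.8889
Treatment B: 31 (certain)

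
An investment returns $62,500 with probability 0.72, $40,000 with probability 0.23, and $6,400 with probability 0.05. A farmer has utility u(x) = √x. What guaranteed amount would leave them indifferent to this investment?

$52,900

E[u] = 0.72·√62500 + 0.23·√40000 + 0.05·√6400 = 0.72·250 + 0.23·200 + 0.05·80 = 230
CE = (230)² = 52900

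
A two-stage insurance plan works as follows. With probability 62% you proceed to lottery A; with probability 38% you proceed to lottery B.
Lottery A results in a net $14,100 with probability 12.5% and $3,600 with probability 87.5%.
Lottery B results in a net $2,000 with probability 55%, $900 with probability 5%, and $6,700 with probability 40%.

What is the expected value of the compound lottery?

EV(A) = 0.125 × 14100 + 0.875 × 3600 = 1762.5 + 3150 = 4912.5
EV(B) = 0.55 × 2000 + 0.05 × 900 + 0.4 × 6700 = 1100 + 45 + 2680 = 3825
Overall = 0.62 × 4912.5 + 0.38 × 3825 = 3045.75 + 1453.5 = 4499.25

$4,499.25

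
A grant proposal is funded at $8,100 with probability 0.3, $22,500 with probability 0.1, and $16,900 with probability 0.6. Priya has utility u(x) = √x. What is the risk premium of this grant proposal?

$420

E[u] = 0.3·√8100 + 0.1·√22500 + 0.6·√16900 = 0.3·90 + 0.1·150 + 0.6·130 = 120
CE = (120)² = 14400
Risk premium = EV − CE = 14820 − 14400 = 420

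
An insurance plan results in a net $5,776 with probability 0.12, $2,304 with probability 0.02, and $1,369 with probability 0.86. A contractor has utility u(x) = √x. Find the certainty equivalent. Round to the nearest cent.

$1,755.61

E[u] = 0.12·√5776 + 0.02·√2304 + 0.86·√1369 = 0.12·76 + 0.02·48 + 0.86·37 = 41.9
CE = (41.9)² = 1755.61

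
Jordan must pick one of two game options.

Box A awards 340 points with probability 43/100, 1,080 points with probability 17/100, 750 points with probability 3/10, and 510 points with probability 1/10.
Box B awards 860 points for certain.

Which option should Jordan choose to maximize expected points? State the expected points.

Box A = 43/100 × 340 + 17/100 × 1080 + 3/10 × 750 + 1/10 × 510 = 146.2 + 183.6 + 225 + 51 = 605.8
Box B: 860 (certain)

Box B (860 points)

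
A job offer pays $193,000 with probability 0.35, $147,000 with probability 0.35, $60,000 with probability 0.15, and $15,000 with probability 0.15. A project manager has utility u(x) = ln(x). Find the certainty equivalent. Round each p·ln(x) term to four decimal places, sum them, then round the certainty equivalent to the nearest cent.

E[u] = 0.35·ln(193000) + 0.35·ln(147000) + 0.15·ln(60000) + 0.15·ln(15000) = 4.2597 + 4.1644 + 1.6503 + 1.4424 = 11.5168
CE = e^11.5168 ≈ 100388.21

$100,388.21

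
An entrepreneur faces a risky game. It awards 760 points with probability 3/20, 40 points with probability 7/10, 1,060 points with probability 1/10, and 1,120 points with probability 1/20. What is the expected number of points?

EV = 3/20 × 760 + 7/10 × 40 + 1/10 × 1060 + 1/20 × 1120 = 114 + 28 + 106 + 56 = 304

304 points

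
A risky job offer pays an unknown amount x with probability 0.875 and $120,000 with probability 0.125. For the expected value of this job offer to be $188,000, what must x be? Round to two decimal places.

0.875·x + 0.125·120000 = 188000
0.875·x = 188000 − 15000 = 173000
x = 173000 / 0.875 = 197714.2857

x = $197,714.29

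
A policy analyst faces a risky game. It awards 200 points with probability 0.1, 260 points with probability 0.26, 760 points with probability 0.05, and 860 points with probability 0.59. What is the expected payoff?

EV = 0.1 × 200 + 0.26 × 260 + 0.05 × 760 + 0.59 × 860 = 20 + 67.6 + 38 + 507.4 = 633

633 points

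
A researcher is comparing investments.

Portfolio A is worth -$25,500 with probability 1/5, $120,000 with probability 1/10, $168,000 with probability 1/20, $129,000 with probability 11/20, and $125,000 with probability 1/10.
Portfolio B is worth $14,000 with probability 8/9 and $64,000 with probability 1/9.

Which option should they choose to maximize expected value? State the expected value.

Portfolio A = 1/5 × (-25500) + 1/10 × 120000 + 1/20 × 168000 + 11/20 × 129000 + 1/10 × 125000 = -5100 + 12000 + 8400 + 70950 + 12500 = 98750
Portfolio B = 8/9 × 14000 + 1/9 × 64000 = 12444.4444 + 7111.1111 = 19555.5556

Portfolio A ($98,750)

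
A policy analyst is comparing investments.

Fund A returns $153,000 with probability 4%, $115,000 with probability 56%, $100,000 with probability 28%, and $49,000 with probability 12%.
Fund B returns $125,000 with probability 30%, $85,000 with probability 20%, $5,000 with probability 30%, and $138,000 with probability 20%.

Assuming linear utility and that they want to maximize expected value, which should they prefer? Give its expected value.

Fund A ($104,400)

Fund A = 0.04 × 153000 + 0.56 × 115000 + 0.28 × 100000 + 0.12 × 49000 = 6120 + 64400 + 28000 + 5880 = 104400
Fund B = 0.3 × 125000 + 0.2 × 85000 + 0.3 × 5000 + 0.2 × 138000 = 37500 + 17000 + 1500 + 27600 = 83600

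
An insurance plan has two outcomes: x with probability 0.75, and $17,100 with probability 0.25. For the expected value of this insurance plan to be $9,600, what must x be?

0.75·x + 0.25·17100 = 9600
0.75·x = 9600 − 4275 = 5325
x = 5325 / 0.75 = 7100

x = $7,100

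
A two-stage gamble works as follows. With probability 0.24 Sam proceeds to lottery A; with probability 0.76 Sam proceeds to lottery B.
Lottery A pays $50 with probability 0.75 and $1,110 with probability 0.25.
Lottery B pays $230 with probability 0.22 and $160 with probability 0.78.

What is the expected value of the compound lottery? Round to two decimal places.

$208.90

EV(A) = 0.75 × 50 + 0.25 × 1110 = 37.5 + 277.5 = 315
EV(B) = 0.22 × 230 + 0.78 × 160 = 50.6 + 124.8 = 175.4
Overall = 0.24 × 315 + 0.76 × 175.4 = 75.6 + 133.304 = 208.904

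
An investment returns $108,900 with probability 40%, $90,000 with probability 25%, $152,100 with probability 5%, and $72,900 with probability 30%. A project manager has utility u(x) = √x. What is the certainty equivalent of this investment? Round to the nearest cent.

$94,556.25

E[u] = 0.4·√108900 + 0.25·√90000 + 0.05·√152100 + 0.3·√72900 = 0.4·330 + 0.25·300 + 0.05·390 + 0.3·270 = 307.5
CE = (307.5)² = 94556.25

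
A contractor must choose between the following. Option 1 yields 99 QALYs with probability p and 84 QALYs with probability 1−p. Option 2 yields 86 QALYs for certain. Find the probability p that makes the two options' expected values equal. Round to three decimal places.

p = 0.133

p·99 + (1−p)·84 = 86
15p + 84 = 86
p = (86 − 84) / 15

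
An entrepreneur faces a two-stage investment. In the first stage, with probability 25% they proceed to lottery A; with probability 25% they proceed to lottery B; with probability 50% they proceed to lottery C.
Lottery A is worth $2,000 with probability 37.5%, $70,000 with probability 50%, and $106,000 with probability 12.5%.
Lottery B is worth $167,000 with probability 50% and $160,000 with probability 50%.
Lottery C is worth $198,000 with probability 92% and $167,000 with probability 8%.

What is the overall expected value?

$150,885

EV(A) = 0.375 × 2000 + 0.5 × 70000 + 0.125 × 106000 = 750 + 35000 + 13250 = 49000
EV(B) = 0.5 × 167000 + 0.5 × 160000 = 83500 + 80000 = 163500
EV(C) = 0.92 × 198000 + 0.08 × 167000 = 182160 + 13360 = 195520
Overall = 0.25 × 49000 + 0.25 × 163500 + 0.5 × 195520 = 12250 + 40875 + 97760 = 150885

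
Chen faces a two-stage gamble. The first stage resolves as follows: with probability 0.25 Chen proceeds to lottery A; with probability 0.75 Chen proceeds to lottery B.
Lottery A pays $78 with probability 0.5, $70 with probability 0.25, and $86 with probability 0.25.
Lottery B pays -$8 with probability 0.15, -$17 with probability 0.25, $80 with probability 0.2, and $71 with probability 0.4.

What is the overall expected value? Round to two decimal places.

$48.71

EV(A) = 0.5 × 78 + 0.25 × 70 + 0.25 × 86 = 39 + 17.5 + 21.5 = 78
EV(B) = 0.15 × (-8) + 0.25 × (-17) + 0.2 × 80 + 0.4 × 71 = -1.2 − 4.25 + 16 + 28.4 = 38.95
Overall = 0.25 × 78 + 0.75 × 38.95 = 19.5 + 29.2125 = 48.7125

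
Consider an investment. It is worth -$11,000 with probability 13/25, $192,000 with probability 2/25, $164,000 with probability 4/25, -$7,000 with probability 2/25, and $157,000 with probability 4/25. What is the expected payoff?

EV = 13/25 × (-11000) + 2/25 × 192000 + 4/25 × 164000 + 2/25 × (-7000) + 4/25 × 157000 = -5720 + 15360 + 26240 − 560 + 25120 = 60440

$60,440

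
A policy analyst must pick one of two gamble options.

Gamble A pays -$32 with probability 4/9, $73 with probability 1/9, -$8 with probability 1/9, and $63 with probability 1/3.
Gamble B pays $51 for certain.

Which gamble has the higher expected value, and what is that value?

Gamble B ($51)

Gamble A = 4/9 × (-32) + 1/9 × 73 + 1/9 × (-8) + 1/3 × 63 = -14.2222 + 8.1111 − 0.8889 + 21 = 14
Gamble B: 51 (certain)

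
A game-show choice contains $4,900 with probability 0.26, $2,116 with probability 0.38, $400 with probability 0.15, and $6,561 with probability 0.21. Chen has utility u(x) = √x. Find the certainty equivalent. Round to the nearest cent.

$3,101.38

E[u] = 0.26·√4900 + 0.38·√2116 + 0.15·√400 + 0.21·√6561 = 0.26·70 + 0.38·46 + 0.15·20 + 0.21·81 = 55.69
CE = (55.69)² = 3101.3761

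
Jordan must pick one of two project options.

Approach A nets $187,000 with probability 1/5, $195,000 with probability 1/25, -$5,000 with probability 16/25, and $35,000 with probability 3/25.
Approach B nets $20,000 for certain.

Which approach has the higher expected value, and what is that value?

Approach A = 1/5 × 187000 + 1/25 × 195000 + 16/25 × (-5000) + 3/25 × 35000 = 37400 + 7800 − 3200 + 4200 = 46200
Approach B: 20000 (certain)

Approach A ($46,200)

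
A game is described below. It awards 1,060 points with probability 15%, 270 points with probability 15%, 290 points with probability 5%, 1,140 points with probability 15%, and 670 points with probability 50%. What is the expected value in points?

EV = 0.15 × 1060 + 0.15 × 270 + 0.05 × 290 + 0.15 × 1140 + 0.5 × 670 = 159 + 40.5 + 14.5 + 171 + 335 = 720

720 points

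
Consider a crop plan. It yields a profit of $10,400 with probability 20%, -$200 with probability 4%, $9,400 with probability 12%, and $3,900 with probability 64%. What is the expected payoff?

EV = 0.2 × 10400 + 0.04 × (-200) + 0.12 × 9400 + 0.64 × 3900 = 2080 − 8 + 1128 + 2496 = 5696

$5,696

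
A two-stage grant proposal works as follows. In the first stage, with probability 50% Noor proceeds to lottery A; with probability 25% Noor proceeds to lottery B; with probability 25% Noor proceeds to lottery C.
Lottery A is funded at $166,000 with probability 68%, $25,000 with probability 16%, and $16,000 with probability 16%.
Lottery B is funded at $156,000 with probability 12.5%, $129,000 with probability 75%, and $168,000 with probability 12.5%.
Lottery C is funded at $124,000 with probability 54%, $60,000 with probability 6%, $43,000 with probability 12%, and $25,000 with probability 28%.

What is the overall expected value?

EV(A) = 0.68 × 166000 + 0.16 × 25000 + 0.16 × 16000 = 112880 + 4000 + 2560 = 119440
EV(B) = 0.125 × 156000 + 0.75 × 129000 + 0.125 × 168000 = 19500 + 96750 + 21000 = 137250
EV(C) = 0.54 × 124000 + 0.06 × 60000 + 0.12 × 43000 + 0.28 × 25000 = 66960 + 3600 + 5160 + 7000 = 82720
Overall = 0.5 × 119440 + 0.25 × 137250 + 0.25 × 82720 = 59720 + 34312.5 + 20680 = 114712.5

$114,712.50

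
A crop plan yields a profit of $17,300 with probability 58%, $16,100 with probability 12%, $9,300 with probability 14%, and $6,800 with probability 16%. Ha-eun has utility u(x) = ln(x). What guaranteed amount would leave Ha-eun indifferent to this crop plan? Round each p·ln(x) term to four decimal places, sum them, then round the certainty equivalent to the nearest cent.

E[u] = 0.58·ln(17300) + 0.12·ln(16100) + 0.14·ln(9300) + 0.16·ln(6800) = 5.6599 + 1.1624 + 1.2793 + 1.4119 = 9.5135
CE = e^9.5135 ≈ 13541.31

$13,541.31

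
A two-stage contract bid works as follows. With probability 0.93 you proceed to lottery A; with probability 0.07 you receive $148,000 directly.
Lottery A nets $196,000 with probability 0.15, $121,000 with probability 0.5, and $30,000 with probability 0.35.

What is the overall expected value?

$103,732

EV(A) = 0.15 × 196000 + 0.5 × 121000 + 0.35 × 30000 = 29400 + 60500 + 10500 = 100400
Branch B: 148000 (certain)
Overall = 0.93 × 100400 + 0.07 × 148000 = 93372 + 10360 = 103732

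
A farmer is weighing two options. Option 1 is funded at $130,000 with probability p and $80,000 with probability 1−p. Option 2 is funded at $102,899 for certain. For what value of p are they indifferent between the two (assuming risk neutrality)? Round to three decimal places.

p = 0.458

p·130000 + (1−p)·80000 = 102899
50000p + 80000 = 102899
p = (102899 − 80000) / 50000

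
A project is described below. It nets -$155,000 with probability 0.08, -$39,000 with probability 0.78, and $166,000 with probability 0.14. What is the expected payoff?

-$19,580

EV = 0.08 × (-155000) + 0.78 × (-39000) + 0.14 × 166000 = -12400 − 30420 + 23240 = -19580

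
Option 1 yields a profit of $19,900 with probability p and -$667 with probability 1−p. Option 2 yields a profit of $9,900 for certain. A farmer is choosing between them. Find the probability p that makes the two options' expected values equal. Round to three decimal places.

p = 0.514

p·19900 + (1−p)·(-667) = 9900
20567p − 667 = 9900
p = (9900 + 667) / 20567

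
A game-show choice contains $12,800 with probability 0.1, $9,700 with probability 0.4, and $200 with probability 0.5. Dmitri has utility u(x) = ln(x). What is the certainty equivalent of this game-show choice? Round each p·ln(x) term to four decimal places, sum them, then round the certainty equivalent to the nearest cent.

$1,432.10

E[u] = 0.1·ln(12800) + 0.4·ln(9700) + 0.5·ln(200) = 0.9457 + 3.6720 + 2.6492 = 7.2669
CE = e^7.2669 ≈ 1432.10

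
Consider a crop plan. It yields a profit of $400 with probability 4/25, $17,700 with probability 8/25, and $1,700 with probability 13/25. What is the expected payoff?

EV = 4/25 × 400 + 8/25 × 17700 + 13/25 × 1700 = 64 + 5664 + 884 = 6612

$6,612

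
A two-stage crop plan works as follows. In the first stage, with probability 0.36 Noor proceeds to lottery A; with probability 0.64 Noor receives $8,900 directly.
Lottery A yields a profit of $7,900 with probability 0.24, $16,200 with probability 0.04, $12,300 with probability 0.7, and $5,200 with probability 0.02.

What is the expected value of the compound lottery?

$9,748.88

EV(A) = 0.24 × 7900 + 0.04 × 16200 + 0.7 × 12300 + 0.02 × 5200 = 1896 + 648 + 8610 + 104 = 11258
Branch B: 8900 (certain)
Overall = 0.36 × 11258 + 0.64 × 8900 = 4052.88 + 5696 = 9748.88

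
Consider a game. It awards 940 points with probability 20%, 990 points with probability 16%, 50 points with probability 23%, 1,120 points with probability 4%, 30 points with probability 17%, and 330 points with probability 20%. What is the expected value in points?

473.8 points

EV = 0.2 × 940 + 0.16 × 990 + 0.23 × 50 + 0.04 × 1120 + 0.17 × 30 + 0.2 × 330 = 188 + 158.4 + 11.5 + 44.8 + 5.1 + 66 = 473.8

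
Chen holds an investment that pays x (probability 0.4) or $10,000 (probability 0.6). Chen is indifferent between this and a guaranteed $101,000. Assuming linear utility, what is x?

0.4·x + 0.6·10000 = 101000
0.4·x = 101000 − 6000 = 95000
x = 95000 / 0.4 = 237500

x = $237,500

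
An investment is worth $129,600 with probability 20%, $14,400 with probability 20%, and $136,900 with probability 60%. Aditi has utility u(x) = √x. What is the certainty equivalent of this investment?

E[u] = 0.2·√129600 + 0.2·√14400 + 0.6·√136900 = 0.2·360 + 0.2·120 + 0.6·370 = 318
CE = (318)² = 101124

$101,124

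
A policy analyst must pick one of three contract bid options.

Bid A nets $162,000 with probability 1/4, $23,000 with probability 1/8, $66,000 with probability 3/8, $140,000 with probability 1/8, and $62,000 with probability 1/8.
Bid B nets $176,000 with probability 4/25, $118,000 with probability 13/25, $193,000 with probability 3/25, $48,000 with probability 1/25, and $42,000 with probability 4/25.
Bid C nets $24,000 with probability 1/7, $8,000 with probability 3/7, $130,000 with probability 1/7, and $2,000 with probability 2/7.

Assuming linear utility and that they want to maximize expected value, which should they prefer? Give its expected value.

Bid B ($121,320)

Bid A = 1/4 × 162000 + 1/8 × 23000 + 3/8 × 66000 + 1/8 × 140000 + 1/8 × 62000 = 40500 + 2875 + 24750 + 17500 + 7750 = 93375
Bid B = 4/25 × 176000 + 13/25 × 118000 + 3/25 × 193000 + 1/25 × 48000 + 4/25 × 42000 = 28160 + 61360 + 23160 + 1920 + 6720 = 121320
Bid C = 1/7 × 24000 + 3/7 × 8000 + 1/7 × 130000 + 2/7 × 2000 = 3428.5714 + 3428.5714 + 18571.4286 + 571.4286 = 26000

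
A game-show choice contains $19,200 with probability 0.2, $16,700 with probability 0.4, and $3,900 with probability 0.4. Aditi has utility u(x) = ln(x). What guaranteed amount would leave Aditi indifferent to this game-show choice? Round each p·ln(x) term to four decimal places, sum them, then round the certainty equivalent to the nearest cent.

E[u] = 0.2·ln(19200) + 0.4·ln(16700) + 0.4·ln(3900) = 1.9725 + 3.8893 + 3.3075 = 9.1693
CE = e^9.1693 ≈ 9597.90

$9,597.90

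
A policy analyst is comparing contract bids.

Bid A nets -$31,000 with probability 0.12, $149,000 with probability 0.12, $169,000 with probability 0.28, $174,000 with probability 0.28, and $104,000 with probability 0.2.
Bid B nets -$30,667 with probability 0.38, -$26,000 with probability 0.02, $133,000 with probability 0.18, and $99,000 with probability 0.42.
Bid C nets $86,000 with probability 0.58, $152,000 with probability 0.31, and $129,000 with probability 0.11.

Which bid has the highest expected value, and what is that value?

Bid A = 0.12 × (-31000) + 0.12 × 149000 + 0.28 × 169000 + 0.28 × 174000 + 0.2 × 104000 = -3720 + 17880 + 47320 + 48720 + 20800 = 131000
Bid B = 0.38 × (-30667) + 0.02 × (-26000) + 0.18 × 133000 + 0.42 × 99000 = -11653.46 − 520 + 23940 + 41580 = 53346.54
Bid C = 0.58 × 86000 + 0.31 × 152000 + 0.11 × 129000 = 49880 + 47120 + 14190 = 111190

Bid A ($131,000)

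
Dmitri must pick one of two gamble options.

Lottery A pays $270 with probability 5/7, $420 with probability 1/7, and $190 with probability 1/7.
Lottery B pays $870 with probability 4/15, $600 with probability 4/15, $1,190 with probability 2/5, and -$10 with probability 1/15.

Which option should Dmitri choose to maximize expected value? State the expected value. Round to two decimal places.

Lottery B ($867.33)

Lottery A = 5/7 × 270 + 1/7 × 420 + 1/7 × 190 = 192.8571 + 60 + 27.1429 = 280
Lottery B = 4/15 × 870 + 4/15 × 600 + 2/5 × 1190 + 1/15 × (-10) = 232 + 160 + 476 − 0.6667 = 867.3333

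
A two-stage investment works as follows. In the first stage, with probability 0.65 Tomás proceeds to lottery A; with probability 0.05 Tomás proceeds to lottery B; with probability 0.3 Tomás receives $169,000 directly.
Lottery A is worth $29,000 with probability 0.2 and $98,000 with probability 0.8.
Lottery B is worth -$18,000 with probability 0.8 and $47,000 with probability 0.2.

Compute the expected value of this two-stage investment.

$105,180

EV(A) = 0.2 × 29000 + 0.8 × 98000 = 5800 + 78400 = 84200
EV(B) = 0.8 × (-18000) + 0.2 × 47000 = -14400 + 9400 = -5000
Branch C: 169000 (certain)
Overall = 0.65 × 84200 + 0.05 × (-5000) + 0.3 × 169000 = 54730 − 250 + 50700 = 105180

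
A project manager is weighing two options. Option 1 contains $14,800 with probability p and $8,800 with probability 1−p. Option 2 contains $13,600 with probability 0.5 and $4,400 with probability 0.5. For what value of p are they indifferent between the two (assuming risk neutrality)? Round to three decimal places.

EV(Option 2) = 0.5 × 13600 + 0.5 × 4400 = 6800 + 2200 = 9000
p·14800 + (1−p)·8800 = 9000
6000p + 8800 = 9000
p = (9000 − 8800) / 6000

p = 0.033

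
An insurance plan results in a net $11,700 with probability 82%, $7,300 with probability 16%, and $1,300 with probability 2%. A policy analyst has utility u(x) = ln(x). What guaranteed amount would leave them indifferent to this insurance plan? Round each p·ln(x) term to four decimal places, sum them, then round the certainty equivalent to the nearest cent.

E[u] = 0.82·ln(11700) + 0.16·ln(7300) + 0.02·ln(1300) = 7.6812 + 1.4233 + 0.1434 = 9.2479
CE = e^9.2479 ≈ 10382.74

$10,382.74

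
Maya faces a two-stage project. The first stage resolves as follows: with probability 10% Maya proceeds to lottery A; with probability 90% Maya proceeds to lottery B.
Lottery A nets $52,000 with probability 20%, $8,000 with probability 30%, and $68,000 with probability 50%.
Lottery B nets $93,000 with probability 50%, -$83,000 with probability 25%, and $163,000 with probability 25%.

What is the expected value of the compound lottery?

EV(A) = 0.2 × 52000 + 0.3 × 8000 + 0.5 × 68000 = 10400 + 2400 + 34000 = 46800
EV(B) = 0.5 × 93000 + 0.25 × (-83000) + 0.25 × 163000 = 46500 − 20750 + 40750 = 66500
Overall = 0.1 × 46800 + 0.9 × 66500 = 4680 + 59850 = 64530

$64,530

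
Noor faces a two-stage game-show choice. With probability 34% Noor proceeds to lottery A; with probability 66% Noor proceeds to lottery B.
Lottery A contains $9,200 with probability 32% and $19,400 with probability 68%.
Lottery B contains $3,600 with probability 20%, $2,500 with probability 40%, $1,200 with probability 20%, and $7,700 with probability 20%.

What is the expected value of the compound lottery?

$7,796.24

EV(A) = 0.32 × 9200 + 0.68 × 19400 = 2944 + 13192 = 16136
EV(B) = 0.2 × 3600 + 0.4 × 2500 + 0.2 × 1200 + 0.2 × 7700 = 720 + 1000 + 240 + 1540 = 3500
Overall = 0.34 × 16136 + 0.66 × 3500 = 5486.24 + 2310 = 7796.24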